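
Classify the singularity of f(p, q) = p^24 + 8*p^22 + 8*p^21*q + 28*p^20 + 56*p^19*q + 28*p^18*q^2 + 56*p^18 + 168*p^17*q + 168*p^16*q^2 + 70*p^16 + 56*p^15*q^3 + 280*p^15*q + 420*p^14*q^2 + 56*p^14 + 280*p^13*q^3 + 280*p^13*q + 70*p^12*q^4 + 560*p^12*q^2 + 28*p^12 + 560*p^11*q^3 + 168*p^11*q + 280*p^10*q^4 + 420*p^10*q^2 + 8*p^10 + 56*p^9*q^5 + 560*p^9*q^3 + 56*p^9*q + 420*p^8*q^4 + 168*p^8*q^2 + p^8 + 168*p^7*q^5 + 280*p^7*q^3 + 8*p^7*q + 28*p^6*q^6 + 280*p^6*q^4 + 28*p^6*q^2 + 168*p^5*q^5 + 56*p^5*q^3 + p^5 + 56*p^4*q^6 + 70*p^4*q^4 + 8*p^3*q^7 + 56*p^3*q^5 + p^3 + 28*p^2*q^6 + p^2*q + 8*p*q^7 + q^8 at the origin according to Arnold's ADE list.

The Hessian of f at 0 is [[0, 0], [0, 0]] with rank 0, so corank 2. A Groebner basis of the Jacobian ideal J(f) in C{p,q} is {-p*q/8 + q^7, p*q^2, p^2 + p*q}; counting standard monomials gives mu = 9. Corank 2; j^3 = p^2*(p + q) has shape L^2 M (L != M), so D-series; mu = 9 gives D_9.

D_{9}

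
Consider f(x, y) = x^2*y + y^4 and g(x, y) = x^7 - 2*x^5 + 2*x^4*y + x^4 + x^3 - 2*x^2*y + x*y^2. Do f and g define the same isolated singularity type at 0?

Yes.

The Hessian of f at 0 has rank 0. Corank 2; j^3 = x^2*y has shape L^2 M (L != M), so D-series; mu = 5 gives D_5. The Hessian of g at 0 has rank 0. Corank 2; j^3 = x*(x - y)^2 has shape L^2 M (L != M), so D-series; mu = 5 gives D_5. Both have type D_5, hence right-equivalent.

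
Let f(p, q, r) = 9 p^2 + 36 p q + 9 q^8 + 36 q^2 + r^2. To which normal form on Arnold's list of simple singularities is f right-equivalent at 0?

A_{7}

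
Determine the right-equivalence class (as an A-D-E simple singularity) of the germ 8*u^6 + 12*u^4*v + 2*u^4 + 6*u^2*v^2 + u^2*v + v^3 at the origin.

D_{4}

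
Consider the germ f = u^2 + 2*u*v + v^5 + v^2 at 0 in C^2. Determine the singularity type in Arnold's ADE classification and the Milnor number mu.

The Hessian of f at 0 has rank 1. Corank 1: A-series; mu = 4 gives A_4.

Type A4, Milnor number mu = 4.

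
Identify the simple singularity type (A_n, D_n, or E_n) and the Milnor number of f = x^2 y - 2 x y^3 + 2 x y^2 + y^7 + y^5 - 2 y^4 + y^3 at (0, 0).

Type D_8, Milnor number mu = 8.

The Hessian of f at 0 has rank 0. Corank 2; j^3 = y*(x + y)^2 has shape L^2 M (L != M), so D-series; mu = 8 gives D_8.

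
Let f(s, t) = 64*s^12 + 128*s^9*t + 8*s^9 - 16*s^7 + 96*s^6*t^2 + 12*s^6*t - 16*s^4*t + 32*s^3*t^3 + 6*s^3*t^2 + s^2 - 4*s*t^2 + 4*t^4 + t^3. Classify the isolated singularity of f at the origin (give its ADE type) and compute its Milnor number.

The Hessian of f at 0 has rank 1. Corank 1: A-series; mu = 2 gives A_2.

Type A2, Milnor number mu = 2.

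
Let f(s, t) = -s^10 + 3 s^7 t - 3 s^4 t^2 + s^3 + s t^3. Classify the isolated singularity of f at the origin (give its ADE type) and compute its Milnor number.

Type E_7, Milnor number mu = 7.

The Hessian of f at 0 has rank 0. Corank 2; j^3 = s^3 is a perfect cube, so E-series; the 4-jet and mu = 7 give E_7.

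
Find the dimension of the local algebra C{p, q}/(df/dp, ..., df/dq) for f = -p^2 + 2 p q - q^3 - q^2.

The Hessian of f at 0 has rank 1. Corank 1: A-series; mu = 2 gives A_2.

2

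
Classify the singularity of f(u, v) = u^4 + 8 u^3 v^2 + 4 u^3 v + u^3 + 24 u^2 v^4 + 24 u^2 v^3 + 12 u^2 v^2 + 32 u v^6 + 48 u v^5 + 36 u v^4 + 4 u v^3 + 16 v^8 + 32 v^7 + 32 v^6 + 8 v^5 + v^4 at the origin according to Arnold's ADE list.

E6

The Hessian of f at 0 has rank 0. Corank 2; j^3 = u^3 is a perfect cube, so E-series; the 4-jet and mu = 6 give E_6.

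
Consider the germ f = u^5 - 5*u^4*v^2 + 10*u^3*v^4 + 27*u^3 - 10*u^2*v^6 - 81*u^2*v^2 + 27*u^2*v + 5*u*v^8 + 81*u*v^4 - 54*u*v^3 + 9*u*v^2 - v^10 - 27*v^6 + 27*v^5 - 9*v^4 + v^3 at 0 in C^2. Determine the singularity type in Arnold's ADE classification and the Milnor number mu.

The Hessian of f at 0 has rank 0. Corank 2; j^3 = (3*u + v)^3 is a perfect cube, so E-series; the 5-jet and mu = 8 give E_8.

Type E8, Milnor number mu = 8.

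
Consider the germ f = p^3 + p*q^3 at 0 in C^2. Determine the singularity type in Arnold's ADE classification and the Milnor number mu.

The Hessian of f at 0 has rank 0. Corank 2; j^3 = p^3 is a perfect cube, so E-series; the 4-jet and mu = 7 give E_7.

Type E_7, Milnor number mu = 7.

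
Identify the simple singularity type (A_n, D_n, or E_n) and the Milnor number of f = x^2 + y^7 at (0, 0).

The Hessian of f at 0 is [[2, 0], [0, 0]] with rank 1, so corank 1. A Groebner basis of the Jacobian ideal J(f) in C{x,y} is {y^6, x}; counting standard monomials gives mu = 6. Corank 1: A-series; mu = 6 gives A_6.

Type A_6, Milnor number mu = 6.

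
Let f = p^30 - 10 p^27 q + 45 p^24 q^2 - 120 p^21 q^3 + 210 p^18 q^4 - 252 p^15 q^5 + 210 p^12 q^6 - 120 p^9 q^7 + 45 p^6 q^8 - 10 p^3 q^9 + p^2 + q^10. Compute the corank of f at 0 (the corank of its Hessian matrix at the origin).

Hessian at 0 has rank 1.

1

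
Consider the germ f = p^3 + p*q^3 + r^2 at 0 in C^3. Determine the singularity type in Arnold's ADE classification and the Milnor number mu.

Type E_7, Milnor number mu = 7.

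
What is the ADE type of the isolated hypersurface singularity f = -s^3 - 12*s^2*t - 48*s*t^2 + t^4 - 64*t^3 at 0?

E6

The Hessian of f at 0 has rank 0. Corank 2; j^3 = -(s + 4*t)^3 is a perfect cube, so E-series; the 4-jet and mu = 6 give E_6.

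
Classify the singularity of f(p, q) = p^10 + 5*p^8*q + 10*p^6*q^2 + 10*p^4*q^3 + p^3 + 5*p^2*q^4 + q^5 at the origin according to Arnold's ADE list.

E_{8}

The Hessian of f at 0 is [[0, 0], [0, 0]] with rank 0, so corank 2. A Groebner basis of the Jacobian ideal J(f) in C{p,q} is {q^4, p^2}; counting standard monomials gives mu = 8. Corank 2; j^3 = p^3 is a perfect cube, so E-series; the 5-jet and mu = 8 give E_8.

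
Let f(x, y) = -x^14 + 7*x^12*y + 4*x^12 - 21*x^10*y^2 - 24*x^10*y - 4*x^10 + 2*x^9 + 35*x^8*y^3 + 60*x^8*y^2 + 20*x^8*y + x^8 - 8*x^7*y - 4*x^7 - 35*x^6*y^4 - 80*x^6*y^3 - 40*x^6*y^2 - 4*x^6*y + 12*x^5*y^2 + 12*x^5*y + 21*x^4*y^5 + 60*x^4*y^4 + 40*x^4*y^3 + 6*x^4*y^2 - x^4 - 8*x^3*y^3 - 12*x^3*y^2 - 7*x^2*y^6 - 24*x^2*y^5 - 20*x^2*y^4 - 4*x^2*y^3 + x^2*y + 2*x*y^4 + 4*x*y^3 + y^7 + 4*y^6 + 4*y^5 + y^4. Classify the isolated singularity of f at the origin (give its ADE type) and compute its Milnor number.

The Hessian of f at 0 has rank 0. Corank 2; j^3 = x^2*y has shape L^2 M (L != M), so D-series; mu = 5 gives D_5.

Type D_{5}, Milnor number mu = 5.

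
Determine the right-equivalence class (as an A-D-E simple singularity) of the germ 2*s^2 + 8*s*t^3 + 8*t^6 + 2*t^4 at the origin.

A_3

The Hessian of f at 0 has rank 1. Corank 1: A-series; mu = 3 gives A_3.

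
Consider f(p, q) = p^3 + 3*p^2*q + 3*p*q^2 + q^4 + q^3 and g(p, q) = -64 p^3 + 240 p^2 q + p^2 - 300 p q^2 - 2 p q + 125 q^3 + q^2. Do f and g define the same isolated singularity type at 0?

No.

The Hessian of f at 0 is [[0, 0], [0, 0]] with rank 0, so corank 2. A Groebner basis of the Jacobian ideal J(f) in C{p,q} is {q^3, p^2 + 2*p*q + q^2}; counting standard monomials gives mu = 6. Corank 2; j^3 = (p + q)^3 is a perfect cube, so E-series; the 4-jet and mu = 6 give E_6. The Hessian of g at 0 is [[2, -2], [-2, 2]] with rank 1, so corank 1. A Groebner basis of the Jacobian ideal J(g) in C{p,q} is {q^2, p - q}; counting standard monomials gives mu = 2. Corank 1: A-series; mu = 2 gives A_2. f is E_6 but g is A_2, hence not right-equivalent.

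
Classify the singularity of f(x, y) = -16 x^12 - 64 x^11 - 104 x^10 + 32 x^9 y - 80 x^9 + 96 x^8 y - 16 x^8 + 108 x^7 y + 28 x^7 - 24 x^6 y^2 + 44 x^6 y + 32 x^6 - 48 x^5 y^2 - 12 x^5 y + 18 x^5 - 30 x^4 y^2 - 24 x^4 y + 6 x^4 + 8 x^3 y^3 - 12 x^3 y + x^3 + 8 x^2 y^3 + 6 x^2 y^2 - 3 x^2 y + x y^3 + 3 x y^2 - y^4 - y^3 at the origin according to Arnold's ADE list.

E7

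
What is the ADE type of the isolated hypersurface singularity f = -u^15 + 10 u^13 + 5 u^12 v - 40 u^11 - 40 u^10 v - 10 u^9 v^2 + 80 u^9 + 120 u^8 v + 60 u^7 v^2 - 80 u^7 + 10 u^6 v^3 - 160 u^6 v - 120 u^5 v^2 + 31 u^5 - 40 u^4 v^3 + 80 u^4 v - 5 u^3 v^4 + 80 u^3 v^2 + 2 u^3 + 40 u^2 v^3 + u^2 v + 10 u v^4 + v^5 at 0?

The Hessian of f at 0 has rank 0. Corank 2; j^3 = u^2*(2*u + v) has shape L^2 M (L != M), so D-series; mu = 6 gives D_6.

D_{6}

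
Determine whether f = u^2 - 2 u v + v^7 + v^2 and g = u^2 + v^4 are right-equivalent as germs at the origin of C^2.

The Hessian of f at 0 is [[2, -2], [-2, 2]] with rank 1, so corank 1. A Groebner basis of the Jacobian ideal J(f) in C{u,v} is {v^6, u - v}; counting standard monomials gives mu = 6. Corank 1: A-series; mu = 6 gives A_6. The Hessian of g at 0 is [[2, 0], [0, 0]] with rank 1, so corank 1. A Groebner basis of the Jacobian ideal J(g) in C{u,v} is {v^3, u}; counting standard monomials gives mu = 3. Corank 1: A-series; mu = 3 gives A_3. f is A_6 but g is A_3, hence not right-equivalent.

No.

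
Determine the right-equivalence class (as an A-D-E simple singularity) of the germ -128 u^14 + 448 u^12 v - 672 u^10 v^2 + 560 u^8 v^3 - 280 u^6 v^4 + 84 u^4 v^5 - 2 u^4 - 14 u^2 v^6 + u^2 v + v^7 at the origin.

D_{8}

The Hessian of f at 0 has rank 0. Corank 2; j^3 = u^2*v has shape L^2 M (L != M), so D-series; mu = 8 gives D_8.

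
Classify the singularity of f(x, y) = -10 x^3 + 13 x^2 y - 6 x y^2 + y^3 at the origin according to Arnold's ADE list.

D_4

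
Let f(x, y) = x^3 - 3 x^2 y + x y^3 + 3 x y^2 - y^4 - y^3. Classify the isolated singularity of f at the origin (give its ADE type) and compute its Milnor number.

The Hessian of f at 0 has rank 0. Corank 2; j^3 = (x - y)^3 is a perfect cube, so E-series; the 4-jet and mu = 7 give E_7.

Type E_{7}, Milnor number mu = 7.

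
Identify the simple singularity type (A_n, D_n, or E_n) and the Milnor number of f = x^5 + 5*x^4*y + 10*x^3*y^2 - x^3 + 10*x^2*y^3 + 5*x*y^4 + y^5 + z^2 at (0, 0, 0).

The Hessian of f at 0 has rank 1. Corank 2; j^3 = -x^3 is a perfect cube, so E-series; the 5-jet and mu = 8 give E_8.

Type E_{8}, Milnor number mu = 8.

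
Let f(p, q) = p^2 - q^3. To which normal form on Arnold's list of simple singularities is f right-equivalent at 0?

A_{2}

The Hessian of f at 0 is [[2, 0], [0, 0]] with rank 1, so corank 1. A Groebner basis of the Jacobian ideal J(f) in C{p,q} is {q^2, p}; counting standard monomials gives mu = 2. Corank 1: A-series; mu = 2 gives A_2.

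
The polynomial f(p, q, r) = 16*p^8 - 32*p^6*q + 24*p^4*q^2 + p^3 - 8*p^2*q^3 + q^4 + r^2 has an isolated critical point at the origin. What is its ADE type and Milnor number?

The Hessian of f at 0 is [[0, 0, 0], [0, 0, 0], [0, 0, 2]] with rank 1, so corank 2. A Groebner basis of the Jacobian ideal J(f) in C{p,q,r} is {q^3, p^2, r}; counting standard monomials gives mu = 6. Corank 2; j^3 = p^3 is a perfect cube, so E-series; the 4-jet and mu = 6 give E_6.

Type E_{6}, Milnor number mu = 6.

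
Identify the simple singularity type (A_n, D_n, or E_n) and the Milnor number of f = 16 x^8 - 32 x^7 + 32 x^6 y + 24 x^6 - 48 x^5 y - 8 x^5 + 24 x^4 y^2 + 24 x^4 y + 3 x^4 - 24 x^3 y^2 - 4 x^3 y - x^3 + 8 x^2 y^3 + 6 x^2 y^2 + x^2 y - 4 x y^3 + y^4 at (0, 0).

The Hessian of f at 0 has rank 0. Corank 2; j^3 = -x^2*(x - y) has shape L^2 M (L != M), so D-series; mu = 5 gives D_5.

Type D5, Milnor number mu = 5.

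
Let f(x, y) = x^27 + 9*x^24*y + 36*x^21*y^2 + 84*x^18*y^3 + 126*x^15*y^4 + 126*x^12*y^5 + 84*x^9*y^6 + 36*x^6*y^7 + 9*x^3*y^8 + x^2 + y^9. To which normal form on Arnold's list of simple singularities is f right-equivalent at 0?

The Hessian of f at 0 is [[2, 0], [0, 0]] with rank 1, so corank 1. A Groebner basis of the Jacobian ideal J(f) in C{x,y} is {y^8, x}; counting standard monomials gives mu = 8. Corank 1: A-series; mu = 8 gives A_8.

A_8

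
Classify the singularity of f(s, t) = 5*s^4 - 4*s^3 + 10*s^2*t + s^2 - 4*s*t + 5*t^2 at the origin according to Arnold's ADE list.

The Hessian of f at 0 has rank 2. Corank 0: nondegenerate Morse point, so A_1.

A_{1}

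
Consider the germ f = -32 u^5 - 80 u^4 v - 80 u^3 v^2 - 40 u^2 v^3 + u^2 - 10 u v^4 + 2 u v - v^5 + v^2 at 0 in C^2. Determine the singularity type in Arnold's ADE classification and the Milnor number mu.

Type A4, Milnor number mu = 4.

The Hessian of f at 0 has rank 1. Corank 1: A-series; mu = 4 gives A_4.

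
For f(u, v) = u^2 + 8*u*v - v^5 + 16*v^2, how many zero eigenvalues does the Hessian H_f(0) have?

1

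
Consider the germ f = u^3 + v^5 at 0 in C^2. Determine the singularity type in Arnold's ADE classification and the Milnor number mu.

The Hessian of f at 0 is [[0, 0], [0, 0]] with rank 0, so corank 2. A Groebner basis of the Jacobian ideal J(f) in C{u,v} is {v^4, u^2}; counting standard monomials gives mu = 8. Corank 2; j^3 = u^3 is a perfect cube, so E-series; the 5-jet and mu = 8 give E_8.

Type E8, Milnor number mu = 8.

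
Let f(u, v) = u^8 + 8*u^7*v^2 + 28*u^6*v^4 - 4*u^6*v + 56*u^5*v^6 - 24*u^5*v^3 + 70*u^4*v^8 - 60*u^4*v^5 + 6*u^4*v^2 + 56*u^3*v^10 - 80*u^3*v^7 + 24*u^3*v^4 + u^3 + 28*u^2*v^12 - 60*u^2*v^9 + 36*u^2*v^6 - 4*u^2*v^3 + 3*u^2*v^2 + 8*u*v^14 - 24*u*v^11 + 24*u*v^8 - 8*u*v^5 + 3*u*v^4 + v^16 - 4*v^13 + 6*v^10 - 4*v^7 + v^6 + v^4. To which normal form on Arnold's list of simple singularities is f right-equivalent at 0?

E_6

The Hessian of f at 0 has rank 0. Corank 2; j^3 = u^3 is a perfect cube, so E-series; the 4-jet and mu = 6 give E_6.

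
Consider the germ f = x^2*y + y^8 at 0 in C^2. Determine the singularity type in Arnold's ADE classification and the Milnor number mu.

The Hessian of f at 0 has rank 0. Corank 2; j^3 = x^2*y has shape L^2 M (L != M), so D-series; mu = 9 gives D_9.

Type D9, Milnor number mu = 9.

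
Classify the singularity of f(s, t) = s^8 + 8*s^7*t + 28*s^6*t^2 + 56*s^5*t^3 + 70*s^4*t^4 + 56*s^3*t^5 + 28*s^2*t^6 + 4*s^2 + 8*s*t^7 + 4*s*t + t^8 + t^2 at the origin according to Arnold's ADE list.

A_{7}

The Hessian of f at 0 has rank 1. Corank 1: A-series; mu = 7 gives A_7.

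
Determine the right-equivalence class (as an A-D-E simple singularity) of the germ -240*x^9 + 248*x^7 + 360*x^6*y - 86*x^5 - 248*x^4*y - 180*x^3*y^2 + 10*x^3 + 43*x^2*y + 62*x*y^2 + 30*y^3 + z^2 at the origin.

D_4

The Hessian of f at 0 has rank 1. Corank 2; j^3 = (2*x + 3*y)*(5*x^2 + 14*x*y + 10*y^2) splits into three distinct lines over C (the quadratic factor has nonzero discriminant), so D_4.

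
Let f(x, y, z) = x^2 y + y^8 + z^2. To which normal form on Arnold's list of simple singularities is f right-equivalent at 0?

The Hessian of f at 0 has rank 1. Corank 2; j^3 = x^2*y has shape L^2 M (L != M), so D-series; mu = 9 gives D_9.

D9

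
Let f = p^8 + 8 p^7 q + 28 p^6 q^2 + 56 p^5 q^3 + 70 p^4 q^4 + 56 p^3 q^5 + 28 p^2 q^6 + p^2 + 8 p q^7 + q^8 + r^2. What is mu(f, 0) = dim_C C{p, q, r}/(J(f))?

7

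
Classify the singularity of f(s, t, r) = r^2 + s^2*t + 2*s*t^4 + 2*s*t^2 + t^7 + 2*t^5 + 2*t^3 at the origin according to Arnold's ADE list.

The Hessian of f at 0 is [[0, 0, 0], [0, 0, 0], [0, 0, 2]] with rank 1, so corank 2. A Groebner basis of the Jacobian ideal J(f) in C{s,t,r} is {t^3, s^2 + 2*t^2, s*t + t^2, r}; counting standard monomials gives mu = 4. Corank 2; j^3 = t*(s^2 + 2*s*t + 2*t^2) splits into three distinct lines over C (the quadratic factor has nonzero discriminant), so D_4.

D_{4}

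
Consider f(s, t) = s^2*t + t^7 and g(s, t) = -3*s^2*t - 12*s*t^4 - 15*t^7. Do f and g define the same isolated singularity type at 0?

The Hessian of f at 0 has rank 0. Corank 2; j^3 = s^2*t has shape L^2 M (L != M), so D-series; mu = 8 gives D_8. The Hessian of g at 0 has rank 0. Corank 2; j^3 = -3*s^2*t has shape L^2 M (L != M), so D-series; mu = 8 gives D_8. Both have type D_8, hence right-equivalent.

Yes.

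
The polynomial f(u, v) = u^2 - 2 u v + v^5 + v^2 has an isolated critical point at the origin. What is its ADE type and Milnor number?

The Hessian of f at 0 is [[2, -2], [-2, 2]] with rank 1, so corank 1. A Groebner basis of the Jacobian ideal J(f) in C{u,v} is {v^4, u - v}; counting standard monomials gives mu = 4. Corank 1: A-series; mu = 4 gives A_4.

Type A_{4}, Milnor number mu = 4.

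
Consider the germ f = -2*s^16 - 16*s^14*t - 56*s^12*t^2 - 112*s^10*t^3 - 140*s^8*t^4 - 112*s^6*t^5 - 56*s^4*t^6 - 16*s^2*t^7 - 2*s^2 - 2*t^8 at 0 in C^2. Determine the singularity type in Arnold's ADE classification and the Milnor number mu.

Type A7, Milnor number mu = 7.

The Hessian of f at 0 has rank 1. Corank 1: A-series; mu = 7 gives A_7.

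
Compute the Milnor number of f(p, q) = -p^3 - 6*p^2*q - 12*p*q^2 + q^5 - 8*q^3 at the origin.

The Hessian of f at 0 is [[0, 0], [0, 0]] with rank 0, so corank 2. A Groebner basis of the Jacobian ideal J(f) in C{p,q} is {q^4, p^2 + 4*p*q + 4*q^2}; counting standard monomials gives mu = 8. Corank 2; j^3 = -(p + 2*q)^3 is a perfect cube, so E-series; the 5-jet and mu = 8 give E_8.

8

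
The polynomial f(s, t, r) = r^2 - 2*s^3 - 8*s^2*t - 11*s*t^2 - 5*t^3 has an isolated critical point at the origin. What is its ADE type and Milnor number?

Type D_4, Milnor number mu = 4.

The Hessian of f at 0 has rank 1. Corank 2; j^3 = -(s + t)*(2*s^2 + 6*s*t + 5*t^2) splits into three distinct lines over C (the quadratic factor has nonzero discriminant), so D_4.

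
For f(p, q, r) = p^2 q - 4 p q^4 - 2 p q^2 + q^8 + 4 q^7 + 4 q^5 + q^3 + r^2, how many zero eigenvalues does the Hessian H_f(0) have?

2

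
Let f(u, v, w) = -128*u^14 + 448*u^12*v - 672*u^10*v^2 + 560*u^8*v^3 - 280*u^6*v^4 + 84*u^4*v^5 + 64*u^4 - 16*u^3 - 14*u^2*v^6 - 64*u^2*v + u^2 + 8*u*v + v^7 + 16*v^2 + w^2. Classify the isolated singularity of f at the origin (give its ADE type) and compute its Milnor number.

Type A_6, Milnor number mu = 6.

The Hessian of f at 0 has rank 2. Corank 1: A-series; mu = 6 gives A_6.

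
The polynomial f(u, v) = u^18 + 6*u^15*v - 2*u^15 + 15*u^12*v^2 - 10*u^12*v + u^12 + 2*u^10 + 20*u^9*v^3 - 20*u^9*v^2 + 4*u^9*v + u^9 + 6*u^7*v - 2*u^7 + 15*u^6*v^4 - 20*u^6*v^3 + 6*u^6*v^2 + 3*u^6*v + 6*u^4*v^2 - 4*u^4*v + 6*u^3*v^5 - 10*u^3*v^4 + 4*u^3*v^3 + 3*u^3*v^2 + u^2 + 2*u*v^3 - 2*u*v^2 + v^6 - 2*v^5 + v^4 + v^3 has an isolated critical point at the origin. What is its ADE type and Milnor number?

The Hessian of f at 0 has rank 1. Corank 1: A-series; mu = 2 gives A_2.

Type A_2, Milnor number mu = 2.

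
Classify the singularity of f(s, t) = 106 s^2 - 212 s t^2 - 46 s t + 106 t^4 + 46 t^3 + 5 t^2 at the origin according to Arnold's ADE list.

A_1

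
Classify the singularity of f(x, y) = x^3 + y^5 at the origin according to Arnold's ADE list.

E_8

The Hessian of f at 0 has rank 0. Corank 2; j^3 = x^3 is a perfect cube, so E-series; the 5-jet and mu = 8 give E_8.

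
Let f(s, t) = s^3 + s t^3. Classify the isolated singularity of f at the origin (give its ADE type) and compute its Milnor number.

The Hessian of f at 0 has rank 0. Corank 2; j^3 = s^3 is a perfect cube, so E-series; the 4-jet and mu = 7 give E_7.

Type E7, Milnor number mu = 7.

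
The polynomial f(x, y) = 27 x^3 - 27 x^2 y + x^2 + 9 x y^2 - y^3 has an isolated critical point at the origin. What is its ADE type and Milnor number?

Type A_{2}, Milnor number mu = 2.

The Hessian of f at 0 has rank 1. Corank 1: A-series; mu = 2 gives A_2.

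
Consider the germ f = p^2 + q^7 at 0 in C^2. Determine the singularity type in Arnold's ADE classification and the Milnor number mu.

Type A_6, Milnor number mu = 6.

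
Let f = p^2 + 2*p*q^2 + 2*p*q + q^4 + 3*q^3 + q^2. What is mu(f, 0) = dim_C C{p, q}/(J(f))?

The Hessian of f at 0 has rank 1. Corank 1: A-series; mu = 2 gives A_2.

2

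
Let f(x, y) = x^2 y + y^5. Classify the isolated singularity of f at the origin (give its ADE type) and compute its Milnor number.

Type D6, Milnor number mu = 6.

The Hessian of f at 0 has rank 0. Corank 2; j^3 = x^2*y has shape L^2 M (L != M), so D-series; mu = 6 gives D_6.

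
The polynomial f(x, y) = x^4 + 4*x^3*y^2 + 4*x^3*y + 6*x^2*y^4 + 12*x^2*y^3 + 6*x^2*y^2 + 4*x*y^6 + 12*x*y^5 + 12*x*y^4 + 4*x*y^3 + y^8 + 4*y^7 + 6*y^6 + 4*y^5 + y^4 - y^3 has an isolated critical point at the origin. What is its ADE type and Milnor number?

The Hessian of f at 0 has rank 0. Corank 2; j^3 = -y^3 is a perfect cube, so E-series; the 4-jet and mu = 6 give E_6.

Type E_6, Milnor number mu = 6.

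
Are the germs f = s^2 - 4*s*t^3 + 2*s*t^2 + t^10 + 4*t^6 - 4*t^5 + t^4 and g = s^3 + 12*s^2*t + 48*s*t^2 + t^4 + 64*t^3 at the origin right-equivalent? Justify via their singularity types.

No.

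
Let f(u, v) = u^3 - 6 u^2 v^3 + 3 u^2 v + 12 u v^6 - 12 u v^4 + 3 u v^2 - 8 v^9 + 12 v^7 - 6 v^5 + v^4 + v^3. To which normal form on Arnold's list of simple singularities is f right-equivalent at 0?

The Hessian of f at 0 has rank 0. Corank 2; j^3 = (u + v)^3 is a perfect cube, so E-series; the 4-jet and mu = 6 give E_6.

E_6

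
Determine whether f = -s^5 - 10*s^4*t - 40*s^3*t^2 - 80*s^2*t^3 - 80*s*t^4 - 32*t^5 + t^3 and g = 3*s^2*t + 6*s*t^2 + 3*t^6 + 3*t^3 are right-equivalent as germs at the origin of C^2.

The Hessian of f at 0 is [[0, 0], [0, 0]] with rank 0, so corank 2. A Groebner basis of the Jacobian ideal J(f) in C{s,t} is {s^4 + 8*s^3*t, t^2}; counting standard monomials gives mu = 8. Corank 2; j^3 = t^3 is a perfect cube, so E-series; the 5-jet and mu = 8 give E_8. The Hessian of g at 0 is [[0, 0], [0, 0]] with rank 0, so corank 2. A Groebner basis of the Jacobian ideal J(g) in C{s,t} is {s^2/6 + t^5 - t^2/6, s^3 + t^3, s*t + t^2}; counting standard monomials gives mu = 7. Corank 2; j^3 = 3*t*(s + t)^2 has shape L^2 M (L != M), so D-series; mu = 7 gives D_7. f is E_8 but g is D_7, hence not right-equivalent.

No.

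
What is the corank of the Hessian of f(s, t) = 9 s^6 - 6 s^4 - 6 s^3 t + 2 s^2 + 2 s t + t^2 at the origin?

0

The Hessian at 0 is [[4, 2], [2, 2]] of rank 2; hence corank 0.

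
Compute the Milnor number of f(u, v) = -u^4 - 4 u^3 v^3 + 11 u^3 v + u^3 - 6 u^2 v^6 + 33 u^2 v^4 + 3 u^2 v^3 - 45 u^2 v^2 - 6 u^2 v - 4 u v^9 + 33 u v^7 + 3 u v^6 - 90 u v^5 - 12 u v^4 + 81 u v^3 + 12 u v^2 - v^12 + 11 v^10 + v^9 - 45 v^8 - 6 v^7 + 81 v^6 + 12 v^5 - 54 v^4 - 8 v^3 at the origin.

The Hessian of f at 0 is [[0, 0], [0, 0]] with rank 0, so corank 2. A Groebner basis of the Jacobian ideal J(f) in C{u,v} is {3*u^2 - 12*u*v + v^4 + v^3 + 12*v^2, u^3 - 30*u^2 + 120*u*v - 18*v^3 - 120*v^2, u^2*v - 9*u^2 + 36*u*v - 7*v^3 - 36*v^2, -2*u^2 + u*v^2 + 8*u*v - 8*v^3/3 - 8*v^2}; counting standard monomials gives mu = 7. Corank 2; j^3 = (u - 2*v)^3 is a perfect cube, so E-series; the 4-jet and mu = 7 give E_7.

7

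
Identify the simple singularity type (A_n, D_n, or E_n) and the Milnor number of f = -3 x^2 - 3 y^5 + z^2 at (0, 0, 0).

The Hessian of f at 0 has rank 2. Corank 1: A-series; mu = 4 gives A_4.

Type A4, Milnor number mu = 4.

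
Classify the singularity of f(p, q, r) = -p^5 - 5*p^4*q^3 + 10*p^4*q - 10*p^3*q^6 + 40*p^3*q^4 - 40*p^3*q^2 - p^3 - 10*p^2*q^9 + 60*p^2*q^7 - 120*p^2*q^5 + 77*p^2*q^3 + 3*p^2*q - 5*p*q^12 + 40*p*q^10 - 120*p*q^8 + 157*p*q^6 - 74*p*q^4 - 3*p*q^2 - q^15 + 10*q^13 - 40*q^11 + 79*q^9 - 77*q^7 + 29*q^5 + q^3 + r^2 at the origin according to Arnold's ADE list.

E8

The Hessian of f at 0 is [[0, 0, 0], [0, 0, 0], [0, 0, 2]] with rank 1, so corank 2. A Groebner basis of the Jacobian ideal J(f) in C{p,q,r} is {5*p^2/2 + p*q^3 - 5*p*q + 5*q^2/2, 2*p^2 - 4*p*q + q^4 + 2*q^2, p^3 - 3*p*q^2 + 2*q^3, p^2*q - 2*p*q^2 + q^3, r}; counting standard monomials gives mu = 8. Corank 2; j^3 = -(p - q)^3 is a perfect cube, so E-series; the 5-jet and mu = 8 give E_8.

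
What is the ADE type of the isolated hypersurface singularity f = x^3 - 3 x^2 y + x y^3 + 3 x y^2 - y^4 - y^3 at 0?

E_7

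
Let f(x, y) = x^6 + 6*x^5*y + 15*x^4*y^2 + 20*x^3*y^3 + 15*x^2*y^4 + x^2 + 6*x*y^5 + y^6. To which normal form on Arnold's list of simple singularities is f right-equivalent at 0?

A_{5}

The Hessian of f at 0 is [[2, 0], [0, 0]] with rank 1, so corank 1. A Groebner basis of the Jacobian ideal J(f) in C{x,y} is {y^5, x}; counting standard monomials gives mu = 5. Corank 1: A-series; mu = 5 gives A_5.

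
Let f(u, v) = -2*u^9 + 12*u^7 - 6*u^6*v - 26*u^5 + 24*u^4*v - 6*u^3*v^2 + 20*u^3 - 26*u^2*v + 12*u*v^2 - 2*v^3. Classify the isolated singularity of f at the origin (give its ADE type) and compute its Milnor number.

The Hessian of f at 0 has rank 0. Corank 2; j^3 = 2*(2*u - v)*(5*u^2 - 4*u*v + v^2) splits into three distinct lines over C (the quadratic factor has nonzero discriminant), so D_4.

Type D_{4}, Milnor number mu = 4.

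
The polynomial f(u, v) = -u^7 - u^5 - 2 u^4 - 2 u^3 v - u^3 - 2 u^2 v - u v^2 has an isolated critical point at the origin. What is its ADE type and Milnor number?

The Hessian of f at 0 has rank 0. Corank 2; j^3 = -u*(u + v)^2 has shape L^2 M (L != M), so D-series; mu = 8 gives D_8.

Type D8, Milnor number mu = 8.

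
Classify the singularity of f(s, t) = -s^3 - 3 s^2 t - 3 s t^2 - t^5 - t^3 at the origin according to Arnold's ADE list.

E_8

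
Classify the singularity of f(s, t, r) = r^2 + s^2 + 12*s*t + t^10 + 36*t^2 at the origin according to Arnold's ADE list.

A9

The Hessian of f at 0 has rank 2. Corank 1: A-series; mu = 9 gives A_9.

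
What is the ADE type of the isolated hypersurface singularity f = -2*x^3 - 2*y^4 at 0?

E_{6}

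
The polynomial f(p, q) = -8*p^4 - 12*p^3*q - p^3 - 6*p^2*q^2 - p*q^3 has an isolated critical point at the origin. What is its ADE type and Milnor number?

Type E_{7}, Milnor number mu = 7.

The Hessian of f at 0 is [[0, 0], [0, 0]] with rank 0, so corank 2. A Groebner basis of the Jacobian ideal J(f) in C{p,q} is {3*p^2/4 + q^4 + q^3/4, p^3, p^2*q - p^2/4 - q^3/12, p^2 + p*q^2 + q^3/3}; counting standard monomials gives mu = 7. Corank 2; j^3 = -p^3 is a perfect cube, so E-series; the 4-jet and mu = 7 give E_7.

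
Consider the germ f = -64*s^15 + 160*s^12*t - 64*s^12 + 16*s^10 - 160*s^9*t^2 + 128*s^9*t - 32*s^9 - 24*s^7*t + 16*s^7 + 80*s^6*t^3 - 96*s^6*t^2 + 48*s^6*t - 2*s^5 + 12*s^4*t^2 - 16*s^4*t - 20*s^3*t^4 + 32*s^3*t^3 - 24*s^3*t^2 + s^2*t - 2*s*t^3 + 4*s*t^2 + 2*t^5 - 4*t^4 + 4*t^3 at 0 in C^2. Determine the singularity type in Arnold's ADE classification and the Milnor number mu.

Type D6, Milnor number mu = 6.

The Hessian of f at 0 has rank 0. Corank 2; j^3 = t*(s + 2*t)^2 has shape L^2 M (L != M), so D-series; mu = 6 gives D_6.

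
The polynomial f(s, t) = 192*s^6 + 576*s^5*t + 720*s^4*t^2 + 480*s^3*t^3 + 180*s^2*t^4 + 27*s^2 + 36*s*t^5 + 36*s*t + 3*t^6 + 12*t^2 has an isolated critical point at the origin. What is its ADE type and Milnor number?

Type A_{5}, Milnor number mu = 5.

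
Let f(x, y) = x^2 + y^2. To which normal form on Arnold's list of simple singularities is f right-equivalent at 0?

A_{1}

The Hessian of f at 0 has rank 2. Corank 0: nondegenerate Morse point, so A_1.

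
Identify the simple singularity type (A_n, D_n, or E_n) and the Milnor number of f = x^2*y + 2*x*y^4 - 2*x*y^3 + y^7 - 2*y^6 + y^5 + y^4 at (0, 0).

Type D5, Milnor number mu = 5.

The Hessian of f at 0 is [[0, 0], [0, 0]] with rank 0, so corank 2. A Groebner basis of the Jacobian ideal J(f) in C{x,y} is {x*y^2, -x*y + y^3, x^2 + 4*x*y}; counting standard monomials gives mu = 5. Corank 2; j^3 = x^2*y has shape L^2 M (L != M), so D-series; mu = 5 gives D_5.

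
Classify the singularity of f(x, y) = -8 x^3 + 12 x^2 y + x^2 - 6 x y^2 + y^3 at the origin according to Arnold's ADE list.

A2

The Hessian of f at 0 has rank 1. Corank 1: A-series; mu = 2 gives A_2.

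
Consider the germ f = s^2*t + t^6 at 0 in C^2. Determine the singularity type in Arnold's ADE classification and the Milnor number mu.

Type D7, Milnor number mu = 7.

The Hessian of f at 0 is [[0, 0], [0, 0]] with rank 0, so corank 2. A Groebner basis of the Jacobian ideal J(f) in C{s,t} is {s^2/6 + t^5, s^3, s*t}; counting standard monomials gives mu = 7. Corank 2; j^3 = s^2*t has shape L^2 M (L != M), so D-series; mu = 7 gives D_7.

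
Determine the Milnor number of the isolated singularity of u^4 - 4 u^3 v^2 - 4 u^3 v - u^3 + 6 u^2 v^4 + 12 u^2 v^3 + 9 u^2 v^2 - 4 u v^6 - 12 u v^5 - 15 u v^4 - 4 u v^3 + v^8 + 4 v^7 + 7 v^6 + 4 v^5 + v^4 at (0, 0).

The Hessian of f at 0 is [[0, 0], [0, 0]] with rank 0, so corank 2. A Groebner basis of the Jacobian ideal J(f) in C{u,v} is {u^3, u^2*v, -u^2/2 + u*v^2, -3*u^2/2 + v^3}; counting standard monomials gives mu = 6. Corank 2; j^3 = -u^3 is a perfect cube, so E-series; the 4-jet and mu = 6 give E_6.

6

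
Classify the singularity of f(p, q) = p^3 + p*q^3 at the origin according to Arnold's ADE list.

E7

The Hessian of f at 0 has rank 0. Corank 2; j^3 = p^3 is a perfect cube, so E-series; the 4-jet and mu = 7 give E_7.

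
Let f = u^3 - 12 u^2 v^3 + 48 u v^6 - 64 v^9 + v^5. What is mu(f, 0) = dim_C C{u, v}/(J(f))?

8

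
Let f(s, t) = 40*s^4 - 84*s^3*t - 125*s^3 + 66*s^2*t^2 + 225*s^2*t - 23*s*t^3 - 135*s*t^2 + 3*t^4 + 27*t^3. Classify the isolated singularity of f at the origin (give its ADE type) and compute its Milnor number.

The Hessian of f at 0 is [[0, 0], [0, 0]] with rank 0, so corank 2. A Groebner basis of the Jacobian ideal J(f) in C{s,t} is {1171875*s^2/4 - 703125*s*t/2 + t^4 - 125*t^3/4 + 421875*t^2/4, s^3 - 2475*s^2/4 + 1485*s*t/2 - 3*t^3/20 - 891*t^2/4, s^2*t - 2875*s^2/4 + 1725*s*t/2 - 17*t^3/60 - 1035*t^2/4, -625*s^2 + s*t^2 + 750*s*t - 8*t^3/15 - 225*t^2}; counting standard monomials gives mu = 7. Corank 2; j^3 = -(5*s - 3*t)^3 is a perfect cube, so E-series; the 4-jet and mu = 7 give E_7.

Type E7, Milnor number mu = 7.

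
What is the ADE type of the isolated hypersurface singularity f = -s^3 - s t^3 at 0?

E_7

The Hessian of f at 0 is [[0, 0], [0, 0]] with rank 0, so corank 2. A Groebner basis of the Jacobian ideal J(f) in C{s,t} is {s^3, s*t^2, 3*s^2 + t^3}; counting standard monomials gives mu = 7. Corank 2; j^3 = -s^3 is a perfect cube, so E-series; the 4-jet and mu = 7 give E_7.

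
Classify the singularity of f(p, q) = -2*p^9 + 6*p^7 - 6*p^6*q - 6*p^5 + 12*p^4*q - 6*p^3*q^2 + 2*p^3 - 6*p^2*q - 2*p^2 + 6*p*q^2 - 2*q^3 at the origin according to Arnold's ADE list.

A_{2}

The Hessian of f at 0 is [[-4, 0], [0, 0]] with rank 1, so corank 1. A Groebner basis of the Jacobian ideal J(f) in C{p,q} is {q^2, p}; counting standard monomials gives mu = 2. Corank 1: A-series; mu = 2 gives A_2.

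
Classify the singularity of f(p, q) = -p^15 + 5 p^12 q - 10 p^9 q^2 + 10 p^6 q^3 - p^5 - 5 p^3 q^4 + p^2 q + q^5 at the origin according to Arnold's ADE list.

The Hessian of f at 0 is [[0, 0], [0, 0]] with rank 0, so corank 2. A Groebner basis of the Jacobian ideal J(f) in C{p,q} is {p^2/5 + q^4, p^3, p*q}; counting standard monomials gives mu = 6. Corank 2; j^3 = p^2*q has shape L^2 M (L != M), so D-series; mu = 6 gives D_6.

D_6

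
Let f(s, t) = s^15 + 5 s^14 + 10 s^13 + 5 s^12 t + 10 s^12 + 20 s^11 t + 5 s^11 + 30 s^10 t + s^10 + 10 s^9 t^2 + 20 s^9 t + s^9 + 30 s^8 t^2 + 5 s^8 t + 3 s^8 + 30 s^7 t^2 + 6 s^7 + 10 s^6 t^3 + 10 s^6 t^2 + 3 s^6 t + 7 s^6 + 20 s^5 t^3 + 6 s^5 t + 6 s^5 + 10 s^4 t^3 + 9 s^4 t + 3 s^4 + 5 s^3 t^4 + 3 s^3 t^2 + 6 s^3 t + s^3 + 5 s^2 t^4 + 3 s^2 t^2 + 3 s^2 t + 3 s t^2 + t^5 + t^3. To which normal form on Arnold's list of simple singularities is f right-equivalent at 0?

E_{8}

The Hessian of f at 0 has rank 0. Corank 2; j^3 = (s + t)^3 is a perfect cube, so E-series; the 5-jet and mu = 8 give E_8.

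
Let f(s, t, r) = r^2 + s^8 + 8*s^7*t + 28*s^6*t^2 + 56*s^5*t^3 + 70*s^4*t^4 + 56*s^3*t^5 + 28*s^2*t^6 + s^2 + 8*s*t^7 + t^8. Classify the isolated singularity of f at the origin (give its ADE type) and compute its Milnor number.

Type A_{7}, Milnor number mu = 7.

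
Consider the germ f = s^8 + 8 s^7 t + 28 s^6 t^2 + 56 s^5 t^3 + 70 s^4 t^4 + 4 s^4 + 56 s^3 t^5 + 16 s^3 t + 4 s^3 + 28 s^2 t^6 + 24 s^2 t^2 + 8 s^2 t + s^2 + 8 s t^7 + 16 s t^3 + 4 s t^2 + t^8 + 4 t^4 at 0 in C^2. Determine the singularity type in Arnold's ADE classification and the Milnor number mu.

Type A_{7}, Milnor number mu = 7.

The Hessian of f at 0 is [[2, 0], [0, 0]] with rank 1, so corank 1. A Groebner basis of the Jacobian ideal J(f) in C{s,t} is {s*t^3 - 4*s*t^2 - 9*s*t/4 - s/4 - 5*t^3/2 - t^2/2, 7*s*t^2 + 7*s*t/2 + 3*s/8 + t^4 + 4*t^3 + 3*t^2/4, s^2 + 2*s*t + s/2 + t^2}; counting standard monomials gives mu = 7. Corank 1: A-series; mu = 7 gives A_7.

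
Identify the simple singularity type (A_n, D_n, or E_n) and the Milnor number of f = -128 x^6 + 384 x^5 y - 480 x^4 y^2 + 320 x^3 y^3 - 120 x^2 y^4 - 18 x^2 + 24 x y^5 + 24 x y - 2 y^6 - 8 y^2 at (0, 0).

Type A_5, Milnor number mu = 5.

The Hessian of f at 0 has rank 1. Corank 1: A-series; mu = 5 gives A_5.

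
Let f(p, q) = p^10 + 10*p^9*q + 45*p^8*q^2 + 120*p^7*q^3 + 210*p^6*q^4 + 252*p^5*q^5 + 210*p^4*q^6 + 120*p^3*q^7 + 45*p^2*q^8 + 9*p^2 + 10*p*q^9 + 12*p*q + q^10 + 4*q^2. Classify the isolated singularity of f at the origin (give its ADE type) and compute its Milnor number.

Type A_9, Milnor number mu = 9.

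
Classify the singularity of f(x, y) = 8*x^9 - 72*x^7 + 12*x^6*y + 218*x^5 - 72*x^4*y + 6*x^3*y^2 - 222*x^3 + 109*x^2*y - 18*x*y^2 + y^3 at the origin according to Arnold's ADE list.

The Hessian of f at 0 is [[0, 0], [0, 0]] with rank 0, so corank 2. A Groebner basis of the Jacobian ideal J(f) in C{x,y} is {y^3, x^2 - 3*y^2/107, x*y - 18*y^2/107}; counting standard monomials gives mu = 4. Corank 2; j^3 = -(6*x - y)*(37*x^2 - 12*x*y + y^2) splits into three distinct lines over C (the quadratic factor has nonzero discriminant), so D_4.

D4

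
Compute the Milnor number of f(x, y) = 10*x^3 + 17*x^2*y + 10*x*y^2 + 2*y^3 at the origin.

4

The Hessian of f at 0 is [[0, 0], [0, 0]] with rank 0, so corank 2. A Groebner basis of the Jacobian ideal J(f) in C{x,y} is {y^3, x^2 - 2*y^2/11, x*y + 5*y^2/11}; counting standard monomials gives mu = 4. Corank 2; j^3 = (2*x + y)*(5*x^2 + 6*x*y + 2*y^2) splits into three distinct lines over C (the quadratic factor has nonzero discriminant), so D_4.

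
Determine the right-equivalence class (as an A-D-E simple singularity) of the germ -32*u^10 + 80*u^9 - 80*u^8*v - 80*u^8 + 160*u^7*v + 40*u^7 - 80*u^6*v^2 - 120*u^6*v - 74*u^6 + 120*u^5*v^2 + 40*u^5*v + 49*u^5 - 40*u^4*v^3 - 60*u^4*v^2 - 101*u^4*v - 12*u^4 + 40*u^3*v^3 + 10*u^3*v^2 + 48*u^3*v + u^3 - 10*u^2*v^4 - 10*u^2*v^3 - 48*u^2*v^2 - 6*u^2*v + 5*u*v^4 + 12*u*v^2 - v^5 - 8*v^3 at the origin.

The Hessian of f at 0 has rank 0. Corank 2; j^3 = (u - 2*v)^3 is a perfect cube, so E-series; the 5-jet and mu = 8 give E_8.

E8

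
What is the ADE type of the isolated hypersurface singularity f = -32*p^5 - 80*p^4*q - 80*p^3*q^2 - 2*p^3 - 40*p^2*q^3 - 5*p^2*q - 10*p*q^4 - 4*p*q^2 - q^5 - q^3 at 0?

D_{6}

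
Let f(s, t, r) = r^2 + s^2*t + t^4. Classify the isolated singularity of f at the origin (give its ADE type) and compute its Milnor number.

Type D5, Milnor number mu = 5.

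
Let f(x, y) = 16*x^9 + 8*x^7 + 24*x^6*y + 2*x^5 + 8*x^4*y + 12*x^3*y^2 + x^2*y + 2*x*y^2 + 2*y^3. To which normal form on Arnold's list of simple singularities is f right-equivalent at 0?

The Hessian of f at 0 is [[0, 0], [0, 0]] with rank 0, so corank 2. A Groebner basis of the Jacobian ideal J(f) in C{x,y} is {y^3, x^2 + 2*y^2, x*y + y^2}; counting standard monomials gives mu = 4. Corank 2; j^3 = y*(x^2 + 2*x*y + 2*y^2) splits into three distinct lines over C (the quadratic factor has nonzero discriminant), so D_4.

D_4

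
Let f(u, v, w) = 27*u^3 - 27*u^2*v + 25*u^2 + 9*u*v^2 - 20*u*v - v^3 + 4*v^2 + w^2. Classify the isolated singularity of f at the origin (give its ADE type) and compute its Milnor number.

The Hessian of f at 0 has rank 2. Corank 1: A-series; mu = 2 gives A_2.

Type A2, Milnor number mu = 2.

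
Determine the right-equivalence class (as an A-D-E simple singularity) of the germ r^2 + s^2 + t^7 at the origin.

The Hessian of f at 0 is [[2, 0, 0], [0, 0, 0], [0, 0, 2]] with rank 2, so corank 1. A Groebner basis of the Jacobian ideal J(f) in C{s,t,r} is {t^6, s, r}; counting standard monomials gives mu = 6. Corank 1: A-series; mu = 6 gives A_6.

A6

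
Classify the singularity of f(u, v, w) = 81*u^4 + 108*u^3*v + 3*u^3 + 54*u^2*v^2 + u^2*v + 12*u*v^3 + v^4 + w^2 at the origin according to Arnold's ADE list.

D_5

The Hessian of f at 0 has rank 1. Corank 2; j^3 = u^2*(3*u + v) has shape L^2 M (L != M), so D-series; mu = 5 gives D_5.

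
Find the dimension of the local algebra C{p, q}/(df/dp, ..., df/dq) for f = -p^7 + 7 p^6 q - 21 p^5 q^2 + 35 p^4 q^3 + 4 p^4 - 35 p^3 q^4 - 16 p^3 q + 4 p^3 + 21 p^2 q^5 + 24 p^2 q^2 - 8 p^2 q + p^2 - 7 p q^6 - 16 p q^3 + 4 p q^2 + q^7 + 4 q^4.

6

The Hessian of f at 0 is [[2, 0], [0, 0]] with rank 1, so corank 1. A Groebner basis of the Jacobian ideal J(f) in C{p,q} is {7*p*q/6 - 5*p/24 + q^4 + 2*q^3/3 - 5*q^2/12, p*q^2 - 2*p*q/3 + p/12 - 2*q^3/3 + q^2/6, p^2 - 2*p*q + p/2 + q^2}; counting standard monomials gives mu = 6. Corank 1: A-series; mu = 6 gives A_6.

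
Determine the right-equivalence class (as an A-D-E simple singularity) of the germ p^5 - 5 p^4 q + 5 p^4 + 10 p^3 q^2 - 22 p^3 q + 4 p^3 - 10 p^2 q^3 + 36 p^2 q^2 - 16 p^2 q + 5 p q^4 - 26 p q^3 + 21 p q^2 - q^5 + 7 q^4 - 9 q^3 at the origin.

D_{5}

The Hessian of f at 0 is [[0, 0], [0, 0]] with rank 0, so corank 2. A Groebner basis of the Jacobian ideal J(f) in C{p,q} is {p*q^2 - 12*p*q + 18*q^2, -8*p*q + q^3 + 12*q^2, p^2 - 2*p*q + 3*q^2/4}; counting standard monomials gives mu = 5. Corank 2; j^3 = (p - q)*(2*p - 3*q)^2 has shape L^2 M (L != M), so D-series; mu = 5 gives D_5.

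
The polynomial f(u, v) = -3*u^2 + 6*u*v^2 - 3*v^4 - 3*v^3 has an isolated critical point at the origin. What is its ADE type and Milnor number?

Type A2, Milnor number mu = 2.

The Hessian of f at 0 is [[-6, 0], [0, 0]] with rank 1, so corank 1. A Groebner basis of the Jacobian ideal J(f) in C{u,v} is {v^2, u}; counting standard monomials gives mu = 2. Corank 1: A-series; mu = 2 gives A_2.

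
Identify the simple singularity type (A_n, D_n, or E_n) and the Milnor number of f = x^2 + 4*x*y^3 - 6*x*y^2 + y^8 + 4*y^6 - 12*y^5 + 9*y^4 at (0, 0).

Type A7, Milnor number mu = 7.

The Hessian of f at 0 has rank 1. Corank 1: A-series; mu = 7 gives A_7.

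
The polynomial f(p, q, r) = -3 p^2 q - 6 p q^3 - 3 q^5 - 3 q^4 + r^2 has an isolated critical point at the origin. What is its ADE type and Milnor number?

Type D5, Milnor number mu = 5.

The Hessian of f at 0 is [[0, 0, 0], [0, 0, 0], [0, 0, 2]] with rank 1, so corank 2. A Groebner basis of the Jacobian ideal J(f) in C{p,q,r} is {p*q^2, p*q + q^3, p^2 - 4*p*q, r}; counting standard monomials gives mu = 5. Corank 2; j^3 = -3*p^2*q has shape L^2 M (L != M), so D-series; mu = 5 gives D_5.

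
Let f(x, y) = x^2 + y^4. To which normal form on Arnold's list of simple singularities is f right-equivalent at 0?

The Hessian of f at 0 has rank 1. Corank 1: A-series; mu = 3 gives A_3.

A3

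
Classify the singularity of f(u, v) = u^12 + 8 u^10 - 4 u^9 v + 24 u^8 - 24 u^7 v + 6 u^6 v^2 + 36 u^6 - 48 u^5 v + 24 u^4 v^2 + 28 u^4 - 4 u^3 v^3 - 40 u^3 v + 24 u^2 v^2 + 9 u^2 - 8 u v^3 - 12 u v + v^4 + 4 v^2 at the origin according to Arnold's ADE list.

A3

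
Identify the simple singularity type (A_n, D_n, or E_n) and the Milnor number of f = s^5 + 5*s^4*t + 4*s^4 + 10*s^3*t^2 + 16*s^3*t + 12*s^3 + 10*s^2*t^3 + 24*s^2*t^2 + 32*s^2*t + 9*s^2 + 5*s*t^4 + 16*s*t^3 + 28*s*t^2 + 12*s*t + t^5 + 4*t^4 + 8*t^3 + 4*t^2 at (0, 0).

The Hessian of f at 0 has rank 1. Corank 1: A-series; mu = 4 gives A_4.

Type A_{4}, Milnor number mu = 4.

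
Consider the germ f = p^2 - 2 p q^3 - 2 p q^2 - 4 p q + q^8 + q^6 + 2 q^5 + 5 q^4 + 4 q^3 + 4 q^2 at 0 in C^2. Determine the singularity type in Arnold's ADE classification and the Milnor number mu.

The Hessian of f at 0 has rank 1. Corank 1: A-series; mu = 7 gives A_7.

Type A_7, Milnor number mu = 7.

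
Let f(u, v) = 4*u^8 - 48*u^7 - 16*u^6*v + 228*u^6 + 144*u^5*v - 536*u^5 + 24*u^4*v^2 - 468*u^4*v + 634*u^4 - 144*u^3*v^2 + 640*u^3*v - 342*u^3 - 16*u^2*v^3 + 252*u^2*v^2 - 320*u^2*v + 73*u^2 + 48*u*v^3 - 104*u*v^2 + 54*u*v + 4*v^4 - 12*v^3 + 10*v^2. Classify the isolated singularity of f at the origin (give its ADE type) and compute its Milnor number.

The Hessian of f at 0 has rank 2. Corank 0: nondegenerate Morse point, so A_1.

Type A_1, Milnor number mu = 1.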